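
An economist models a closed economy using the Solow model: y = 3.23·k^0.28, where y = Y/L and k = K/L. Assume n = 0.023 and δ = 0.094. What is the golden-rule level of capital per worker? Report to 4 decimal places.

The effective depreciation rate is n + δ = 0.023 + 0.094 = 0.117.
Golden rule sets MPK = n+δ: 0.28·3.23·k^(0.28−1) = 0.117, so k_gold = (0.28·3.23/0.117)^(1/0.72) ≈ 17.1228.

k_gold ≈ 17.1228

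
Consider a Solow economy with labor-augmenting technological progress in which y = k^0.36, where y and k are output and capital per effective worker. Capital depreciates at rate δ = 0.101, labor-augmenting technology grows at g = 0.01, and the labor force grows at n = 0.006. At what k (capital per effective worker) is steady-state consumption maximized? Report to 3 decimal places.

k_gold ≈ 5.790

n + g + δ = 0.006 + 0.01 + 0.101 = 0.117.
Maximizing c = f(k) − (n+g+δ)·k gives f'(k) = n+g+δ, i.e. 0.36·k^(0.36−1) = 0.117, so k_gold = (0.36/0.117)^(1/0.64) ≈ 5.7900.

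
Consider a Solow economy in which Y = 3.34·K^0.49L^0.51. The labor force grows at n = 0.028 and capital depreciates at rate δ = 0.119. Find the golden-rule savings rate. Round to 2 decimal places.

The effective depreciation rate is n + δ = 0.028 + 0.119 = 0.147.
At the golden rule MPK = n+δ, and in any Cobb-Douglas steady state s = (n+δ)·k/y = MPK·k/y = capital's share 0.49.

s_gold = 0.49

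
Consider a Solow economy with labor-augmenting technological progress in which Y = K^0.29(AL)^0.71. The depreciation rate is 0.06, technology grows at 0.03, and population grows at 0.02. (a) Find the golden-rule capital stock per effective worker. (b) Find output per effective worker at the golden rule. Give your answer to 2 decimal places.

(a) k_gold ≈ 3.92; (b) y_gold ≈ 1.49

n + g + δ = 0.02 + 0.03 + 0.06 = 0.11.
Maximizing c = f(k) − (n+g+δ)·k gives f'(k) = n+g+δ, i.e. 0.29·k^(0.29−1) = 0.11, so k_gold = (0.29/0.11)^(1/0.71) ≈ 3.9171.
y_gold = 3.9171^0.29 ≈ 1.4858.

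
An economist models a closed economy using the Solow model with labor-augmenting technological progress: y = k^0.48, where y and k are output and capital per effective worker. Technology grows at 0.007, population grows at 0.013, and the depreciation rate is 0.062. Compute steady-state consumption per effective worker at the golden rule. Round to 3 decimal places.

c_gold ≈ 2.657

The effective depreciation rate is n + g + δ = 0.013 + 0.007 + 0.062 = 0.082.
Maximizing c = f(k) − (n+g+δ)·k gives f'(k) = n+g+δ, i.e. 0.48·k^(0.48−1) = 0.082, so k_gold = (0.48/0.082)^(1/0.52) ≈ 29.9104.
y_gold = 29.9104^0.48 ≈ 5.1097.
c_gold = y_gold − (n+g+δ)·k_gold = 5.1097 − 0.082·29.9104 ≈ 2.6570.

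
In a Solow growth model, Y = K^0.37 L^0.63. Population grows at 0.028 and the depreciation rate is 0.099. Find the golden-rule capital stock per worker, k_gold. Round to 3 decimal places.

k_gold ≈ 5.459

Break-even investment rate: n + δ = 0.028 + 0.099 = 0.127.
At the golden rule the marginal product of capital equals n+δ: 0.37·k^(0.37−1) = 0.127. Solving, k_gold = (0.37/0.127)^(1/0.63) ≈ 5.4593.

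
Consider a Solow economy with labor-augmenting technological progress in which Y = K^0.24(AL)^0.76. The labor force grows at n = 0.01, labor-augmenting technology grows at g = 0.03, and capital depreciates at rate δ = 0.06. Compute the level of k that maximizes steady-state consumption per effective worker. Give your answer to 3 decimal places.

n + g + δ = 0.01 + 0.03 + 0.06 = 0.1.
Golden rule sets MPK = n+g+δ: 0.24·k^(0.24−1) = 0.1, so k_gold = (0.24/0.1)^(1/0.76) ≈ 3.1643.

k_gold ≈ 3.164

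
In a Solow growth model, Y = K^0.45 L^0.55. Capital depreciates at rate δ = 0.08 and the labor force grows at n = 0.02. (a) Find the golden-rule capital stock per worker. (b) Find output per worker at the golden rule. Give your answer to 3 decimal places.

(a) k_gold ≈ 15.405; (b) y_gold ≈ 3.423

Capital per worker breaks even when investment replaces (n + δ)·k; here n + δ = 0.1.
Golden rule sets MPK = n+δ: 0.45·k^(0.45−1) = 0.1, so k_gold = (0.45/0.1)^(1/0.55) ≈ 15.4049.
y_gold = 15.4049^0.45 ≈ 3.4233.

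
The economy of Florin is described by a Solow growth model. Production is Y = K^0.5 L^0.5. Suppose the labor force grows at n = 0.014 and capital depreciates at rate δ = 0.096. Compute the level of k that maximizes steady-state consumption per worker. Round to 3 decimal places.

k_gold ≈ 20.661

n + δ = 0.014 + 0.096 = 0.11.
Maximizing c = f(k) − (n+δ)·k gives f'(k) = n+δ, i.e. 0.5·k^(0.5−1) = 0.11, so k_gold = (0.5/0.11)^(1/0.5) ≈ 20.6612.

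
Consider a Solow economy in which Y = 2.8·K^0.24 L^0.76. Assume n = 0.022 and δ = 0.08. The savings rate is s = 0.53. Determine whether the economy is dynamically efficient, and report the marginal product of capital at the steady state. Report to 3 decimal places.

dynamically inefficient; MPK ≈ 0.046

Capital per worker breaks even when investment replaces (n + δ)·k; here n + δ = 0.102.
Steady-state k*: s·A·k^0.24 = 0.102·k gives k* = (0.53·2.8/0.102)^(1/0.76) ≈ 33.8879.
MPK = 0.24·2.8·33.8879^(-0.76) ≈ 0.0462.
MPK < n+δ = 0.102, so the economy is dynamically inefficient (over-saving).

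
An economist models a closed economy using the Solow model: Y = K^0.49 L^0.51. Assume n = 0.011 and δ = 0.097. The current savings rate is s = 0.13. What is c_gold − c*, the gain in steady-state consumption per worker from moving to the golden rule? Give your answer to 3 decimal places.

Break-even investment rate: n + δ = 0.011 + 0.097 = 0.108.
Current steady state (s = 0.13): k* = (0.13/0.108)^(1/0.51) ≈ 1.4384, y* = 1.4384^0.49 ≈ 1.1950, c* = (1−0.13)·1.1950 ≈ 1.0396.
Golden rule sets MPK = n+δ: 0.49·k^(0.49−1) = 0.108, so k_gold = (0.49/0.108)^(1/0.51) ≈ 19.3994.
y_gold = 19.3994^0.49 ≈ 4.2758, c_gold = y_gold − 0.108·k_gold ≈ 2.1807.
Gain: Δc = 2.1807 − 1.0396 ≈ 1.1410.

Δc ≈ 1.141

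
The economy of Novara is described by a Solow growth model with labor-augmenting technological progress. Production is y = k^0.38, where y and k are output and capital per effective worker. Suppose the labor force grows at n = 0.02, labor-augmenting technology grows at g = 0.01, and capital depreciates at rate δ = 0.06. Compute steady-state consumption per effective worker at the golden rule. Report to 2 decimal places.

Break-even investment rate: n + g + δ = 0.02 + 0.01 + 0.06 = 0.09.
At the golden rule the marginal product of capital equals n+g+δ: 0.38·k^(0.38−1) = 0.09. Solving, k_gold = (0.38/0.09)^(1/0.62) ≈ 10.2079.
y_gold = 10.2079^0.38 ≈ 2.4177.
c_gold = y_gold − (n+g+δ)·k_gold = 2.4177 − 0.09·10.2079 ≈ 1.4990.

c_gold ≈ 1.50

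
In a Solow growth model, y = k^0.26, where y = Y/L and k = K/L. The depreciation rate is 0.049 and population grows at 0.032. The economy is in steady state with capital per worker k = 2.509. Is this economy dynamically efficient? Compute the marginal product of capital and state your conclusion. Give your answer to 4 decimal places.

The effective depreciation rate is n + δ = 0.032 + 0.049 = 0.081.
MPK = 0.26·k^(0.26−1) = 0.26·2.509^(-0.74) ≈ 0.1316.
MPK > 0.081, so the economy is dynamically efficient (under-saving).

dynamically efficient; MPK ≈ 0.1316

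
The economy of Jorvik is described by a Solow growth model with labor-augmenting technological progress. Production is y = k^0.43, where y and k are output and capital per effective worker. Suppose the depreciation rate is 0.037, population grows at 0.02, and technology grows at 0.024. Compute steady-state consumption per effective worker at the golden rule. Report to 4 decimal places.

c_gold ≈ 2.0081

n + g + δ = 0.02 + 0.024 + 0.037 = 0.081.
Maximizing c = f(k) − (n+g+δ)·k gives f'(k) = n+g+δ, i.e. 0.43·k^(0.43−1) = 0.081, so k_gold = (0.43/0.081)^(1/0.57) ≈ 18.7025.
y_gold = 18.7025^0.43 ≈ 3.5230.
c_gold = y_gold − (n+g+δ)·k_gold = 3.5230 − 0.081·18.7025 ≈ 2.0081.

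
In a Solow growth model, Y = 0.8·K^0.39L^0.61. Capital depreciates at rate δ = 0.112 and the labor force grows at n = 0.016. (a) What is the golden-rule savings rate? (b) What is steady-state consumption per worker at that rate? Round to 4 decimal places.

Capital per worker breaks even when investment replaces (n + δ)·k; here n + δ = 0.128.
For Cobb-Douglas, s_gold equals capital's share: s_gold = 0.39.
At the golden rule the marginal product of capital equals n+δ: 0.39·0.8·k^(0.39−1) = 0.128. Solving, k_gold = (0.39·0.8/0.128)^(1/0.61) ≈ 4.3086.
y_gold = 0.8·4.3086^0.39 ≈ 1.4141; c_gold = (1−0.39)·y_gold ≈ 0.8626.

(a) s_gold = 0.3900; (b) c_gold ≈ 0.8626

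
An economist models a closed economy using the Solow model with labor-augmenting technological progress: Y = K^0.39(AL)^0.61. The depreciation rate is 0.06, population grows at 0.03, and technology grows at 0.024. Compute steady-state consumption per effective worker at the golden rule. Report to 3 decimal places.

The effective depreciation rate is n + g + δ = 0.03 + 0.024 + 0.06 = 0.114.
Golden rule sets MPK = n+g+δ: 0.39·k^(0.39−1) = 0.114, so k_gold = (0.39/0.114)^(1/0.61) ≈ 7.5105.
y_gold = 7.5105^0.39 ≈ 2.1954.
c_gold = y_gold − (n+g+δ)·k_gold = 2.1954 − 0.114·7.5105 ≈ 1.3392.

c_gold ≈ 1.339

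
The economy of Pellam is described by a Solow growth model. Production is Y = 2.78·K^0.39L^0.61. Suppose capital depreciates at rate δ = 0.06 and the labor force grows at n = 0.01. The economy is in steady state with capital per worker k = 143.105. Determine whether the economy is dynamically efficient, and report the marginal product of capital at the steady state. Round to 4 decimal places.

n + δ = 0.01 + 0.06 = 0.07.
MPK = 0.39·2.78·k^(0.39−1) = 0.39·2.78·143.105^(-0.61) ≈ 0.0525.
MPK < 0.07, so the economy is dynamically inefficient (over-saving).

dynamically inefficient; MPK ≈ 0.0525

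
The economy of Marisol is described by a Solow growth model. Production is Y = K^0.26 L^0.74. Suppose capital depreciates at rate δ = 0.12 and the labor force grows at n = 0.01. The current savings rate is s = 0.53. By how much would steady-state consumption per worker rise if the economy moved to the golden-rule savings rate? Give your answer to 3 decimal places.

Δc ≈ 0.174

Capital per worker breaks even when investment replaces (n + δ)·k; here n + δ = 0.13.
Current steady state (s = 0.53): k* = (0.53/0.13)^(1/0.74) ≈ 6.6800, y* = 6.6800^0.26 ≈ 1.6385, c* = (1−0.53)·1.6385 ≈ 0.7701.
At the golden rule the marginal product of capital equals n+δ: 0.26·k^(0.26−1) = 0.13. Solving, k_gold = (0.26/0.13)^(1/0.74) ≈ 2.5515.
y_gold = 2.5515^0.26 ≈ 1.2758, c_gold = y_gold − 0.13·k_gold ≈ 0.9441.
Gain: Δc = 0.9441 − 0.7701 ≈ 0.1740.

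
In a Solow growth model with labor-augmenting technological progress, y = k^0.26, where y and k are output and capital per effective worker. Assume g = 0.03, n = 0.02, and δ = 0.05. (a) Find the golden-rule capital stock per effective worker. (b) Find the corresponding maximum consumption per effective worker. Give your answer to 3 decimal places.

The effective depreciation rate is n + g + δ = 0.02 + 0.03 + 0.05 = 0.1.
At the golden rule the marginal product of capital equals n+g+δ: 0.26·k^(0.26−1) = 0.1. Solving, k_gold = (0.26/0.1)^(1/0.74) ≈ 3.6373.
y_gold = 3.6373^0.26 ≈ 1.3989; c_gold = y_gold − 0.1·k_gold ≈ 1.0352.

(a) k_gold ≈ 3.637; (b) c_gold ≈ 1.035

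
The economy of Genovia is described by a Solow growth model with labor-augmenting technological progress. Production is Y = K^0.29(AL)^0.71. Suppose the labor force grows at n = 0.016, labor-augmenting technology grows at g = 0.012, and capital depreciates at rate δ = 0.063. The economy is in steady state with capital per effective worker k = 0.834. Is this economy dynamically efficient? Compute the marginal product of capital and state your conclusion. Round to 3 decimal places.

dynamically efficient; MPK ≈ 0.330

Capital per effective worker breaks even when investment replaces (n + g + δ)·k; here n + g + δ = 0.091.
MPK = 0.29·k^(0.29−1) = 0.29·0.834^(-0.71) ≈ 0.3299.
MPK > 0.091, so the economy is dynamically efficient (under-saving).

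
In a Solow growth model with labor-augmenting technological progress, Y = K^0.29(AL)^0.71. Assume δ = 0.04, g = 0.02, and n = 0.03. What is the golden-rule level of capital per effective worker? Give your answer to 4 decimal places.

Break-even investment rate: n + g + δ = 0.03 + 0.02 + 0.04 = 0.09.
Setting f'(k) = n+g+δ gives 0.29·k^(0.29−1) = 0.09, hence k_gold = (0.29/0.09)^(1/0.71) ≈ 5.1965.

k_gold ≈ 5.1965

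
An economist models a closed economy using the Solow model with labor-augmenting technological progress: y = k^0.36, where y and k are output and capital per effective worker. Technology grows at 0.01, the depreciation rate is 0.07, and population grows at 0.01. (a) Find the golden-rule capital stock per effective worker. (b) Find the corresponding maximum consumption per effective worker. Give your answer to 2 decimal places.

The effective depreciation rate is n + g + δ = 0.01 + 0.01 + 0.07 = 0.09.
Setting f'(k) = n+g+δ gives 0.36·k^(0.36−1) = 0.09, hence k_gold = (0.36/0.09)^(1/0.64) ≈ 8.7241.
y_gold = 8.7241^0.36 ≈ 2.1810; c_gold = y_gold − 0.09·k_gold ≈ 1.3958.

(a) k_gold ≈ 8.72; (b) c_gold ≈ 1.40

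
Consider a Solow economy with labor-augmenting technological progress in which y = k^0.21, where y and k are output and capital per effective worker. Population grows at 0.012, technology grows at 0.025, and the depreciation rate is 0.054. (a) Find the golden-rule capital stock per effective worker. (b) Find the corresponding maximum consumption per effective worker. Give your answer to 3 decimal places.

(a) k_gold ≈ 2.882; (b) c_gold ≈ 0.987

The effective depreciation rate is n + g + δ = 0.012 + 0.025 + 0.054 = 0.091.
Maximizing c = f(k) − (n+g+δ)·k gives f'(k) = n+g+δ, i.e. 0.21·k^(0.21−1) = 0.091, so k_gold = (0.21/0.091)^(1/0.79) ≈ 2.8822.
y_gold = 2.8822^0.21 ≈ 1.2489; c_gold = y_gold − 0.091·k_gold ≈ 0.9867.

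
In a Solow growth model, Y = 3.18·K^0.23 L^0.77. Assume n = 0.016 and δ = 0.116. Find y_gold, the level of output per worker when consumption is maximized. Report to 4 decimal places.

Capital per worker breaks even when investment replaces (n + δ)·k; here n + δ = 0.132.
Maximizing c = f(k) − (n+δ)·k gives f'(k) = n+δ, i.e. 0.23·3.18·k^(0.23−1) = 0.132, so k_gold = (0.23·3.18/0.132)^(1/0.77) ≈ 9.2404.
Output: y_gold = 3.18·k_gold^0.23 = 3.18·9.2404^0.23 ≈ 5.3032.

y_gold ≈ 5.3032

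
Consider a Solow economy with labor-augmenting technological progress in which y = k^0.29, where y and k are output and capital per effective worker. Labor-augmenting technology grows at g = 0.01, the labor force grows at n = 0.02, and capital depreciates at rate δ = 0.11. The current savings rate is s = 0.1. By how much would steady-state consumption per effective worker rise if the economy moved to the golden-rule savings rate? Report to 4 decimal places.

Break-even investment rate: n + g + δ = 0.02 + 0.01 + 0.11 = 0.14.
Current steady state (s = 0.1): k* = (0.1/0.14)^(1/0.71) ≈ 0.6226, y* = 0.6226^0.29 ≈ 0.8716, c* = (1−0.1)·0.8716 ≈ 0.7844.
Maximizing c = f(k) − (n+g+δ)·k gives f'(k) = n+g+δ, i.e. 0.29·k^(0.29−1) = 0.14, so k_gold = (0.29/0.14)^(1/0.71) ≈ 2.7890.
y_gold = 2.7890^0.29 ≈ 1.3464, c_gold = y_gold − 0.14·k_gold ≈ 0.9560.
Gain: Δc = 0.9560 − 0.7844 ≈ 0.1715.

Δc ≈ 0.1715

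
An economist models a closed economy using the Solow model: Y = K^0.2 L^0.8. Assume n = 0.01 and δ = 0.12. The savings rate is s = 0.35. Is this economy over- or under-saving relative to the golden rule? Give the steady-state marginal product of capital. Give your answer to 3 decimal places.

n + δ = 0.01 + 0.12 = 0.13.
Steady-state k*: s·k^0.2 = 0.13·k gives k* = (0.35/0.13)^(1/0.8) ≈ 3.4487.
MPK = 0.2·3.4487^(-0.8) ≈ 0.0743.
MPK < n+δ = 0.13, so the economy is dynamically inefficient (over-saving).

over-saving; MPK ≈ 0.074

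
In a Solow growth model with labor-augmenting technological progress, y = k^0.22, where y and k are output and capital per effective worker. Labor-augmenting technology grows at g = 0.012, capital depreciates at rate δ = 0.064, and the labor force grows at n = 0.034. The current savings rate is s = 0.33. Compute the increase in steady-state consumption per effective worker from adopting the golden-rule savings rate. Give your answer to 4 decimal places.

The effective depreciation rate is n + g + δ = 0.034 + 0.012 + 0.064 = 0.11.
Current steady state (s = 0.33): k* = (0.33/0.11)^(1/0.78) ≈ 4.0897, y* = 4.0897^0.22 ≈ 1.3632, c* = (1−0.33)·1.3632 ≈ 0.9134.
At the golden rule the marginal product of capital equals n+g+δ: 0.22·k^(0.22−1) = 0.11. Solving, k_gold = (0.22/0.11)^(1/0.78) ≈ 2.4318.
y_gold = 2.4318^0.22 ≈ 1.2159, c_gold = y_gold − 0.11·k_gold ≈ 0.9484.
Gain: Δc = 0.9484 − 0.9134 ≈ 0.0350.

Δc ≈ 0.0350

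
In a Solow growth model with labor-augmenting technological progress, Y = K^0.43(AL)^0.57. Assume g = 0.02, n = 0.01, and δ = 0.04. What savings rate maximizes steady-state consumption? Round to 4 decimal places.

s_gold = 0.4300

The effective depreciation rate is n + g + δ = 0.01 + 0.02 + 0.04 = 0.07.
At the golden rule MPK = n+g+δ, and in any Cobb-Douglas steady state s = (n+g+δ)·k/y = MPK·k/y = capital's share 0.43.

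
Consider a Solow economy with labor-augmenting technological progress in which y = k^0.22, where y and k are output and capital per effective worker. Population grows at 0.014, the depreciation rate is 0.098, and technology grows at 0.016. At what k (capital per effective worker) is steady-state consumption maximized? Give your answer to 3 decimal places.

k_gold ≈ 2.002

n + g + δ = 0.014 + 0.016 + 0.098 = 0.128.
Setting f'(k) = n+g+δ gives 0.22·k^(0.22−1) = 0.128, hence k_gold = (0.22/0.128)^(1/0.78) ≈ 2.0024.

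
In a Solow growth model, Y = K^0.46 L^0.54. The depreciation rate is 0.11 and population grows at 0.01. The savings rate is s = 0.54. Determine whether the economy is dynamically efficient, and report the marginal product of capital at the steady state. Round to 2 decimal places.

dynamically inefficient; MPK ≈ 0.10

n + δ = 0.01 + 0.11 = 0.12.
Steady-state k*: s·k^0.46 = 0.12·k gives k* = (0.54/0.12)^(1/0.54) ≈ 16.2051.
MPK = 0.46·16.2051^(-0.54) ≈ 0.1022.
MPK < n+δ = 0.12, so the economy is dynamically inefficient (over-saving).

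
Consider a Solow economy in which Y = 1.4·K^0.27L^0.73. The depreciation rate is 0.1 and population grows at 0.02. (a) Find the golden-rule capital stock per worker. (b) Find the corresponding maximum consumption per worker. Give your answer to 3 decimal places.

Capital per worker breaks even when investment replaces (n + δ)·k; here n + δ = 0.12.
Setting f'(k) = n+δ gives 0.27·1.4·k^(0.27−1) = 0.12, hence k_gold = (0.27·1.4/0.12)^(1/0.73) ≈ 4.8152.
y_gold = 1.4·4.8152^0.27 ≈ 2.1401; c_gold = y_gold − 0.12·k_gold ≈ 1.5623.

(a) k_gold ≈ 4.815; (b) c_gold ≈ 1.562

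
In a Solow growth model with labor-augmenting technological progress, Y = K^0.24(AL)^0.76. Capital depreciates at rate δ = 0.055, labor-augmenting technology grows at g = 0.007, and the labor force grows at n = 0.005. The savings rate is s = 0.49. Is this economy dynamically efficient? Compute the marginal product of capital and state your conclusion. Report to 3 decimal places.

dynamically inefficient; MPK ≈ 0.033

Break-even investment rate: n + g + δ = 0.005 + 0.007 + 0.055 = 0.067.
Steady-state k*: s·k^0.24 = 0.067·k gives k* = (0.49/0.067)^(1/0.76) ≈ 13.7089.
MPK = 0.24·13.7089^(-0.76) ≈ 0.0328.
MPK < n+g+δ = 0.067, so the economy is dynamically inefficient (over-saving).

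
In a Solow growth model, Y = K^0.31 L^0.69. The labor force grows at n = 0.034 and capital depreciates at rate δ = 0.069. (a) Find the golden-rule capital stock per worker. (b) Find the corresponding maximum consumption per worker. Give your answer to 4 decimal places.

Capital per worker breaks even when investment replaces (n + δ)·k; here n + δ = 0.103.
At the golden rule the marginal product of capital equals n+δ: 0.31·k^(0.31−1) = 0.103. Solving, k_gold = (0.31/0.103)^(1/0.69) ≈ 4.9376.
y_gold = 4.9376^0.31 ≈ 1.6405; c_gold = y_gold − 0.103·k_gold ≈ 1.1320.

(a) k_gold ≈ 4.9376; (b) c_gold ≈ 1.1320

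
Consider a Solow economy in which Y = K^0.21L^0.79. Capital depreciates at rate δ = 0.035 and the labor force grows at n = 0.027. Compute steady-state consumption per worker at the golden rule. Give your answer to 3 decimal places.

n + δ = 0.027 + 0.035 = 0.062.
At the golden rule the marginal product of capital equals n+δ: 0.21·k^(0.21−1) = 0.062. Solving, k_gold = (0.21/0.062)^(1/0.79) ≈ 4.6845.
y_gold = 4.6845^0.21 ≈ 1.3831.
c_gold = y_gold − (n+δ)·k_gold = 1.3831 − 0.062·4.6845 ≈ 1.0926.

c_gold ≈ 1.093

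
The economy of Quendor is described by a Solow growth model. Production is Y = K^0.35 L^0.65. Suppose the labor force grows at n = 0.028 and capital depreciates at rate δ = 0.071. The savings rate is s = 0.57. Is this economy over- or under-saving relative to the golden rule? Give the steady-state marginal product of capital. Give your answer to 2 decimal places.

Capital per worker breaks even when investment replaces (n + δ)·k; here n + δ = 0.099.
Steady-state k*: s·k^0.35 = 0.099·k gives k* = (0.57/0.099)^(1/0.65) ≈ 14.7774.
MPK = 0.35·14.7774^(-0.65) ≈ 0.0608.
MPK < n+δ = 0.099, so the economy is dynamically inefficient (over-saving).

over-saving; MPK ≈ 0.06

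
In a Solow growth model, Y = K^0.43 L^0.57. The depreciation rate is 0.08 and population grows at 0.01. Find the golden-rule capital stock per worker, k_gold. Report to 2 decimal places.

k_gold ≈ 15.55

n + δ = 0.01 + 0.08 = 0.09.
Golden rule sets MPK = n+δ: 0.43·k^(0.43−1) = 0.09, so k_gold = (0.43/0.09)^(1/0.57) ≈ 15.5462.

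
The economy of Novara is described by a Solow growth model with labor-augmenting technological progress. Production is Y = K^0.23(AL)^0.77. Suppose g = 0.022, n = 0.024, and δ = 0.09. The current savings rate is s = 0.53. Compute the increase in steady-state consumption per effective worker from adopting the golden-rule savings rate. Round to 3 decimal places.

Break-even investment rate: n + g + δ = 0.024 + 0.022 + 0.09 = 0.136.
Current steady state (s = 0.53): k* = (0.53/0.136)^(1/0.77) ≈ 5.8505, y* = 5.8505^0.23 ≈ 1.5013, c* = (1−0.53)·1.5013 ≈ 0.7056.
Maximizing c = f(k) − (n+g+δ)·k gives f'(k) = n+g+δ, i.e. 0.23·k^(0.23−1) = 0.136, so k_gold = (0.23/0.136)^(1/0.77) ≈ 1.9786.
y_gold = 1.9786^0.23 ≈ 1.1699, c_gold = y_gold − 0.136·k_gold ≈ 0.9008.
Gain: Δc = 0.9008 − 0.7056 ≈ 0.1953.

Δc ≈ 0.195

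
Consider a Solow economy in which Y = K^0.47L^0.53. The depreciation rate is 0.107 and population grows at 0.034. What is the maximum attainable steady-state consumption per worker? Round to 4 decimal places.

c_gold ≈ 1.5416

n + δ = 0.034 + 0.107 = 0.141.
At the golden rule the marginal product of capital equals n+δ: 0.47·k^(0.47−1) = 0.141. Solving, k_gold = (0.47/0.141)^(1/0.53) ≈ 9.6954.
y_gold = 9.6954^0.47 ≈ 2.9086.
c_gold = y_gold − (n+δ)·k_gold = 2.9086 − 0.141·9.6954 ≈ 1.5416.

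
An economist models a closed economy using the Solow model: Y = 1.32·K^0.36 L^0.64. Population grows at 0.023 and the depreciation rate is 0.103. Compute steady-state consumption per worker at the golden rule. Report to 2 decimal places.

c_gold ≈ 1.78

n + δ = 0.023 + 0.103 = 0.126.
At the golden rule the marginal product of capital equals n+δ: 0.36·1.32·k^(0.36−1) = 0.126. Solving, k_gold = (0.36·1.32/0.126)^(1/0.64) ≈ 7.9578.
y_gold = 1.32·7.9578^0.36 ≈ 2.7852.
c_gold = y_gold − (n+δ)·k_gold = 2.7852 − 0.126·7.9578 ≈ 1.7825.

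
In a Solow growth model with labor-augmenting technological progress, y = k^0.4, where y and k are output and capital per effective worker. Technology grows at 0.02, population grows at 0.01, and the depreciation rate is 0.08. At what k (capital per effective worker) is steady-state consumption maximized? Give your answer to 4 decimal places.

k_gold ≈ 8.5990

n + g + δ = 0.01 + 0.02 + 0.08 = 0.11.
Setting f'(k) = n+g+δ gives 0.4·k^(0.4−1) = 0.11, hence k_gold = (0.4/0.11)^(1/0.6) ≈ 8.5990.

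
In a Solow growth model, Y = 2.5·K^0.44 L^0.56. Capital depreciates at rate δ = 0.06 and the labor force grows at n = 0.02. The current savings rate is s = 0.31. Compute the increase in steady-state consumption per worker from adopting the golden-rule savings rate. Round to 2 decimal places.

Δc ≈ 0.71

n + δ = 0.02 + 0.06 = 0.08.
Current steady state (s = 0.31): k* = (0.31·2.5/0.08)^(1/0.56) ≈ 57.6889, y* = 2.5·57.6889^0.44 ≈ 14.8875, c* = (1−0.31)·14.8875 ≈ 10.2723.
Maximizing c = f(k) − (n+δ)·k gives f'(k) = n+δ, i.e. 0.44·2.5·k^(0.44−1) = 0.08, so k_gold = (0.44·2.5/0.08)^(1/0.56) ≈ 107.8160.
y_gold = 2.5·107.8160^0.44 ≈ 19.6029, c_gold = y_gold − 0.08·k_gold ≈ 10.9776.
Gain: Δc = 10.9776 − 10.2723 ≈ 0.7053.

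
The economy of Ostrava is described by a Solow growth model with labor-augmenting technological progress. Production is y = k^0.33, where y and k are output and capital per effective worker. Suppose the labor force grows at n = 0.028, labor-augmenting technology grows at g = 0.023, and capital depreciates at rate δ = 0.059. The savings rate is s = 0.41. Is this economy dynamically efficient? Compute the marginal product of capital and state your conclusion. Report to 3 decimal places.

Break-even investment rate: n + g + δ = 0.028 + 0.023 + 0.059 = 0.11.
Steady-state k*: s·k^0.33 = 0.11·k gives k* = (0.41/0.11)^(1/0.67) ≈ 7.1256.
MPK = 0.33·7.1256^(-0.67) ≈ 0.0885.
MPK < n+g+δ = 0.11, so the economy is dynamically inefficient (over-saving).

dynamically inefficient; MPK ≈ 0.089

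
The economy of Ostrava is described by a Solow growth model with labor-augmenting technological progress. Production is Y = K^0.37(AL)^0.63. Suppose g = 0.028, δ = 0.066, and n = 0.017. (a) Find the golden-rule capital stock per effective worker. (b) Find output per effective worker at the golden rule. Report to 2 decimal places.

The effective depreciation rate is n + g + δ = 0.017 + 0.028 + 0.066 = 0.111.
Maximizing c = f(k) − (n+g+δ)·k gives f'(k) = n+g+δ, i.e. 0.37·k^(0.37−1) = 0.111, so k_gold = (0.37/0.111)^(1/0.63) ≈ 6.7603.
y_gold = 6.7603^0.37 ≈ 2.0281.

(a) k_gold ≈ 6.76; (b) y_gold ≈ 2.03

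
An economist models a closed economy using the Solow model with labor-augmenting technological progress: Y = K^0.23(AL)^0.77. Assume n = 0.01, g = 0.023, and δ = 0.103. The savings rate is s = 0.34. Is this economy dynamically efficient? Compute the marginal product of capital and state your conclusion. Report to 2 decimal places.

dynamically inefficient; MPK ≈ 0.09

Capital per effective worker breaks even when investment replaces (n + g + δ)·k; here n + g + δ = 0.136.
Steady-state k*: s·k^0.23 = 0.136·k gives k* = (0.34/0.136)^(1/0.77) ≈ 3.2870.
MPK = 0.23·3.2870^(-0.77) ≈ 0.0920.
MPK < n+g+δ = 0.136, so the economy is dynamically inefficient (over-saving).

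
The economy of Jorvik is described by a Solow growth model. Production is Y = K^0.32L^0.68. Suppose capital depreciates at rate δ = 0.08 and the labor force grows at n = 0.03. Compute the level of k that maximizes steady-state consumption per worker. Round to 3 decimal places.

k_gold ≈ 4.808

The effective depreciation rate is n + δ = 0.03 + 0.08 = 0.11.
Setting f'(k) = n+δ gives 0.32·k^(0.32−1) = 0.11, hence k_gold = (0.32/0.11)^(1/0.68) ≈ 4.8083.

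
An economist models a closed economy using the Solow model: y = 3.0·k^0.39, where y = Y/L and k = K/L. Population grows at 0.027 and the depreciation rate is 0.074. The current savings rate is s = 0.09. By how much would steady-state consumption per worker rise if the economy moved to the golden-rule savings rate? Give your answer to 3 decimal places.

Break-even investment rate: n + δ = 0.027 + 0.074 = 0.101.
Current steady state (s = 0.09): k* = (0.09·3.0/0.101)^(1/0.61) ≈ 5.0127, y* = 3.0·5.0127^0.39 ≈ 5.6253, c* = (1−0.09)·5.6253 ≈ 5.1191.
Golden rule sets MPK = n+δ: 0.39·3.0·k^(0.39−1) = 0.101, so k_gold = (0.39·3.0/0.101)^(1/0.61) ≈ 55.4677.
y_gold = 3.0·55.4677^0.39 ≈ 14.3647, c_gold = y_gold − 0.101·k_gold ≈ 8.7625.
Gain: Δc = 8.7625 − 5.1191 ≈ 3.6434.

Δc ≈ 3.643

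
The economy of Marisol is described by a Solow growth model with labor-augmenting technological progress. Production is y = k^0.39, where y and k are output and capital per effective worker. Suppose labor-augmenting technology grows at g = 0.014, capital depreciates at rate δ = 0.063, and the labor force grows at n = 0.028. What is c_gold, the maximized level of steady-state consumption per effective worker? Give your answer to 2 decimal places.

Capital per effective worker breaks even when investment replaces (n + g + δ)·k; here n + g + δ = 0.105.
Golden rule sets MPK = n+g+δ: 0.39·k^(0.39−1) = 0.105, so k_gold = (0.39/0.105)^(1/0.61) ≈ 8.5945.
y_gold = 8.5945^0.39 ≈ 2.3139.
c_gold = y_gold − (n+g+δ)·k_gold = 2.3139 − 0.105·8.5945 ≈ 1.4115.

c_gold ≈ 1.41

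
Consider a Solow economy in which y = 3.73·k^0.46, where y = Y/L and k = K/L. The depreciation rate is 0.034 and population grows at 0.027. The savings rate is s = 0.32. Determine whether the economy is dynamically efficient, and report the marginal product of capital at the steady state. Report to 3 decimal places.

dynamically efficient; MPK ≈ 0.088

Break-even investment rate: n + δ = 0.027 + 0.034 = 0.061.
Steady-state k*: s·A·k^0.46 = 0.061·k gives k* = (0.32·3.73/0.061)^(1/0.54) ≈ 246.4452.
MPK = 0.46·3.73·246.4452^(-0.54) ≈ 0.0877.
MPK > n+δ = 0.061, so the economy is dynamically efficient (under-saving).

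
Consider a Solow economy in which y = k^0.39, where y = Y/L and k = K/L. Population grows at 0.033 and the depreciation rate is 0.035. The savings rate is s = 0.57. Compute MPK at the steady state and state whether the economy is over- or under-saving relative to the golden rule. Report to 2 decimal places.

over-saving; MPK ≈ 0.05

Break-even investment rate: n + δ = 0.033 + 0.035 = 0.068.
Steady-state k*: s·k^0.39 = 0.068·k gives k* = (0.57/0.068)^(1/0.61) ≈ 32.6373.
MPK = 0.39·32.6373^(-0.61) ≈ 0.0465.
MPK < n+δ = 0.068, so the economy is dynamically inefficient (over-saving).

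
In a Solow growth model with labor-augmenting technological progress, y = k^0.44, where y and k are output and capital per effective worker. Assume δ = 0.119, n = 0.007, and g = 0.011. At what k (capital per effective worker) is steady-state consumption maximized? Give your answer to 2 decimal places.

k_gold ≈ 8.03

Break-even investment rate: n + g + δ = 0.007 + 0.011 + 0.119 = 0.137.
Setting f'(k) = n+g+δ gives 0.44·k^(0.44−1) = 0.137, hence k_gold = (0.44/0.137)^(1/0.56) ≈ 8.0330.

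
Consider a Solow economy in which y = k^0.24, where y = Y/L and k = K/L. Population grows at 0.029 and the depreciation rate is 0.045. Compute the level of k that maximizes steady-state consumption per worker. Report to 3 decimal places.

n + δ = 0.029 + 0.045 = 0.074.
Maximizing c = f(k) − (n+δ)·k gives f'(k) = n+δ, i.e. 0.24·k^(0.24−1) = 0.074, so k_gold = (0.24/0.074)^(1/0.76) ≈ 4.7026.

k_gold ≈ 4.703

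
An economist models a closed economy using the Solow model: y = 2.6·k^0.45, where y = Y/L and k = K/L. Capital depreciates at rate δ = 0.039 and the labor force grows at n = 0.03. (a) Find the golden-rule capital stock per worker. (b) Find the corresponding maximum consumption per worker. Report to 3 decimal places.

n + δ = 0.03 + 0.039 = 0.069.
At the golden rule the marginal product of capital equals n+δ: 0.45·2.6·k^(0.45−1) = 0.069. Solving, k_gold = (0.45·2.6/0.069)^(1/0.55) ≈ 171.8533.
y_gold = 2.6·171.8533^0.45 ≈ 26.3508; c_gold = y_gold − 0.069·k_gold ≈ 14.4930.

(a) k_gold ≈ 171.853; (b) c_gold ≈ 14.493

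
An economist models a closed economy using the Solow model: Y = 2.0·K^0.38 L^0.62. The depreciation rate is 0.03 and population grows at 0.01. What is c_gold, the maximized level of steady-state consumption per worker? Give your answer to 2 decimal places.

c_gold ≈ 7.54

Break-even investment rate: n + δ = 0.01 + 0.03 = 0.04.
Maximizing c = f(k) − (n+δ)·k gives f'(k) = n+δ, i.e. 0.38·2.0·k^(0.38−1) = 0.04, so k_gold = (0.38·2.0/0.04)^(1/0.62) ≈ 115.4797.
y_gold = 2.0·115.4797^0.38 ≈ 12.1558.
c_gold = y_gold − (n+δ)·k_gold = 12.1558 − 0.04·115.4797 ≈ 7.5366.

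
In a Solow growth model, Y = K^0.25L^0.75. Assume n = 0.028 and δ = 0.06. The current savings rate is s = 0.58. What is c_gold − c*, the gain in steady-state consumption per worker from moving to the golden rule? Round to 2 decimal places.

Break-even investment rate: n + δ = 0.028 + 0.06 = 0.088.
Current steady state (s = 0.58): k* = (0.58/0.088)^(1/0.75) ≈ 12.3574, y* = 12.3574^0.25 ≈ 1.8749, c* = (1−0.58)·1.8749 ≈ 0.7875.
Setting f'(k) = n+δ gives 0.25·k^(0.25−1) = 0.088, hence k_gold = (0.25/0.088)^(1/0.75) ≈ 4.0236.
y_gold = 4.0236^0.25 ≈ 1.4163, c_gold = y_gold − 0.088·k_gold ≈ 1.0622.
Gain: Δc = 1.0622 − 0.7875 ≈ 0.2748.

Δc ≈ 0.27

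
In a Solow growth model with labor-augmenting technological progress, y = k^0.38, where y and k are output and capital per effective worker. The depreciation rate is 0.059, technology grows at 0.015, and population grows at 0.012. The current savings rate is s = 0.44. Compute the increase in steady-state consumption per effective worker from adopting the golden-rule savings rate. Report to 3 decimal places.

Capital per effective worker breaks even when investment replaces (n + g + δ)·k; here n + g + δ = 0.086.
Current steady state (s = 0.44): k* = (0.44/0.086)^(1/0.62) ≈ 13.9147, y* = 13.9147^0.38 ≈ 2.7197, c* = (1−0.44)·2.7197 ≈ 1.5230.
Setting f'(k) = n+g+δ gives 0.38·k^(0.38−1) = 0.086, hence k_gold = (0.38/0.086)^(1/0.62) ≈ 10.9846.
y_gold = 10.9846^0.38 ≈ 2.4860, c_gold = y_gold − 0.086·k_gold ≈ 1.5413.
Gain: Δc = 1.5413 − 1.5230 ≈ 0.0183.

Δc ≈ 0.018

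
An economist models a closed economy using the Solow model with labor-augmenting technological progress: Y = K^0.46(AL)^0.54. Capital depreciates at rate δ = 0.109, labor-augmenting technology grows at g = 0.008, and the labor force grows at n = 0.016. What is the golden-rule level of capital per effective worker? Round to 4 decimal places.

The effective depreciation rate is n + g + δ = 0.016 + 0.008 + 0.109 = 0.133.
Maximizing c = f(k) − (n+g+δ)·k gives f'(k) = n+g+δ, i.e. 0.46·k^(0.46−1) = 0.133, so k_gold = (0.46/0.133)^(1/0.54) ≈ 9.9535.

k_gold ≈ 9.9535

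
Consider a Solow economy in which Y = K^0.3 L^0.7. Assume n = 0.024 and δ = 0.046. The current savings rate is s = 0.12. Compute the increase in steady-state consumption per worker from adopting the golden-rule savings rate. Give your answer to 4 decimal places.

Δc ≈ 0.1974

Capital per worker breaks even when investment replaces (n + δ)·k; here n + δ = 0.07.
Current steady state (s = 0.12): k* = (0.12/0.07)^(1/0.7) ≈ 2.1598, y* = 2.1598^0.3 ≈ 1.2599, c* = (1−0.12)·1.2599 ≈ 1.1087.
Maximizing c = f(k) − (n+δ)·k gives f'(k) = n+δ, i.e. 0.3·k^(0.3−1) = 0.07, so k_gold = (0.3/0.07)^(1/0.7) ≈ 7.9963.
y_gold = 7.9963^0.3 ≈ 1.8658, c_gold = y_gold − 0.07·k_gold ≈ 1.3061.
Gain: Δc = 1.3061 − 1.1087 ≈ 0.1974.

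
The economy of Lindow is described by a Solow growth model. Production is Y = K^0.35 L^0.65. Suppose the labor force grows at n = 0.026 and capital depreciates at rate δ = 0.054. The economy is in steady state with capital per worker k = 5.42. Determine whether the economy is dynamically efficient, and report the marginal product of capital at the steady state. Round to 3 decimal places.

dynamically efficient; MPK ≈ 0.117

The effective depreciation rate is n + δ = 0.026 + 0.054 = 0.08.
MPK = 0.35·k^(0.35−1) = 0.35·5.42^(-0.65) ≈ 0.1167.
MPK > 0.08, so the economy is dynamically efficient (under-saving).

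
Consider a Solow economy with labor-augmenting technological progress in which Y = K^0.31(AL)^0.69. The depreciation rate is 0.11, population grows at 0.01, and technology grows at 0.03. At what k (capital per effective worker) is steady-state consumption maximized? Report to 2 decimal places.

Capital per effective worker breaks even when investment replaces (n + g + δ)·k; here n + g + δ = 0.15.
At the golden rule the marginal product of capital equals n+g+δ: 0.31·k^(0.31−1) = 0.15. Solving, k_gold = (0.31/0.15)^(1/0.69) ≈ 2.8636.

k_gold ≈ 2.86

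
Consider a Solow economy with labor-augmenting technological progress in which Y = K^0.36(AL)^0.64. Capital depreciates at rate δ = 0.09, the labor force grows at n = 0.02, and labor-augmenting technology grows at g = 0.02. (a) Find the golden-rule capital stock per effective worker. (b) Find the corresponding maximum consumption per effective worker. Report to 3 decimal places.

(a) k_gold ≈ 4.911; (b) c_gold ≈ 1.135

Capital per effective worker breaks even when investment replaces (n + g + δ)·k; here n + g + δ = 0.13.
Maximizing c = f(k) − (n+g+δ)·k gives f'(k) = n+g+δ, i.e. 0.36·k^(0.36−1) = 0.13, so k_gold = (0.36/0.13)^(1/0.64) ≈ 4.9112.
y_gold = 4.9112^0.36 ≈ 1.7735; c_gold = y_gold − 0.13·k_gold ≈ 1.1350.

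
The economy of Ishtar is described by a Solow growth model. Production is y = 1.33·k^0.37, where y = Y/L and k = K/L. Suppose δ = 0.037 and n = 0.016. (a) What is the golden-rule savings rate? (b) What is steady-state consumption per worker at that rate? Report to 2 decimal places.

Break-even investment rate: n + δ = 0.016 + 0.037 = 0.053.
For Cobb-Douglas, s_gold equals capital's share: s_gold = 0.37.
Maximizing c = f(k) − (n+δ)·k gives f'(k) = n+δ, i.e. 0.37·1.33·k^(0.37−1) = 0.053, so k_gold = (0.37·1.33/0.053)^(1/0.63) ≈ 34.3680.
y_gold = 1.33·34.3680^0.37 ≈ 4.9230; c_gold = (1−0.37)·y_gold ≈ 3.1015.

(a) s_gold = 0.37; (b) c_gold ≈ 3.10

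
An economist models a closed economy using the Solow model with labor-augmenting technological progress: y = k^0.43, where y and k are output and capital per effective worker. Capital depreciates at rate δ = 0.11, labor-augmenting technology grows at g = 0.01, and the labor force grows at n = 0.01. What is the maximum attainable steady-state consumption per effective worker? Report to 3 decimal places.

The effective depreciation rate is n + g + δ = 0.01 + 0.01 + 0.11 = 0.13.
Setting f'(k) = n+g+δ gives 0.43·k^(0.43−1) = 0.13, hence k_gold = (0.43/0.13)^(1/0.57) ≈ 8.1554.
y_gold = 8.1554^0.43 ≈ 2.4656.
c_gold = y_gold − (n+g+δ)·k_gold = 2.4656 − 0.13·8.1554 ≈ 1.4054.

c_gold ≈ 1.405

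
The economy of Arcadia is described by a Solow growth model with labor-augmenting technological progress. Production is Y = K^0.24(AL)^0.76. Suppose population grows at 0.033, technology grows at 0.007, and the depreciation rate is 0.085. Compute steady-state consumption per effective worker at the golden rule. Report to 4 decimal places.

c_gold ≈ 0.9339

Break-even investment rate: n + g + δ = 0.033 + 0.007 + 0.085 = 0.125.
At the golden rule the marginal product of capital equals n+g+δ: 0.24·k^(0.24−1) = 0.125. Solving, k_gold = (0.24/0.125)^(1/0.76) ≈ 2.3592.
y_gold = 2.3592^0.24 ≈ 1.2288.
c_gold = y_gold − (n+g+δ)·k_gold = 1.2288 − 0.125·2.3592 ≈ 0.9339.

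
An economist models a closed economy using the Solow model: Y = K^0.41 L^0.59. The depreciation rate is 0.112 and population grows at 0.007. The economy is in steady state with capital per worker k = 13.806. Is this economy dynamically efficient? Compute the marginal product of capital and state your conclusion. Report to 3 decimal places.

The effective depreciation rate is n + δ = 0.007 + 0.112 = 0.119.
MPK = 0.41·k^(0.41−1) = 0.41·13.806^(-0.59) ≈ 0.0871.
MPK < 0.119, so the economy is dynamically inefficient (over-saving).

dynamically inefficient; MPK ≈ 0.087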